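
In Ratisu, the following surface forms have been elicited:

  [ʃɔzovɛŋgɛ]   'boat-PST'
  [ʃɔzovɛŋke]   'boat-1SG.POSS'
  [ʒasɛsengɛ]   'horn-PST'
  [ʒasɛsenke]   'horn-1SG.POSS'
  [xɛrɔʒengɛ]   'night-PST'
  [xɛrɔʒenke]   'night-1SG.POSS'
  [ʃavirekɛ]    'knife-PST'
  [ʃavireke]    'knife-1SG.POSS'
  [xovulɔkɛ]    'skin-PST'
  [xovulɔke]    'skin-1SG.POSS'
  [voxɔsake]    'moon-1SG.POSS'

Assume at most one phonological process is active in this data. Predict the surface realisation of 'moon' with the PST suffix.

The PST suffix surfaces as [-gɛ] and [-kɛ], depending on the final segment of the stem.
By contrast the 1SG.POSS suffix keeps its initial [k] throughout — that segment must be underlying.
The PST suffix is therefore /-gɛ/ underlyingly, with post-vocalic devoicing: voiced stops become voiceless after a vowel.
After 'moon', which ends in a vowel, the suffix surfaces as [-kɛ], giving [voxɔsakɛ].

[voxɔsakɛ]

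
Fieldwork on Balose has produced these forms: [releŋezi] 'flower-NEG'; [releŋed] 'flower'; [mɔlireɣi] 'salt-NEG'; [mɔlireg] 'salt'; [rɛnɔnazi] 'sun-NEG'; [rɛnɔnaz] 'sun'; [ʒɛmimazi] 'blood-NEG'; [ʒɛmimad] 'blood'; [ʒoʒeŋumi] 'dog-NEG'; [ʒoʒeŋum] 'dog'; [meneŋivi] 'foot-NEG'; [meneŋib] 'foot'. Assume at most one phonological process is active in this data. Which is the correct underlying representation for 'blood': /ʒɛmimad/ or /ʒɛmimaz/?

'blood' shows [z] ~ [d] at the end of the stem ([ʒɛmimazi] vs [ʒɛmimad]).
If /z/ were underlying and a rule turned it into [d] in isolation, 'sun' would also alternate; but it has [z] in both [rɛnɔnazi] and [rɛnɔnaz].
The underlying segment must be /d/; voiced stops become fricatives between vowels, yielding [z] there.

/ʒɛmimad/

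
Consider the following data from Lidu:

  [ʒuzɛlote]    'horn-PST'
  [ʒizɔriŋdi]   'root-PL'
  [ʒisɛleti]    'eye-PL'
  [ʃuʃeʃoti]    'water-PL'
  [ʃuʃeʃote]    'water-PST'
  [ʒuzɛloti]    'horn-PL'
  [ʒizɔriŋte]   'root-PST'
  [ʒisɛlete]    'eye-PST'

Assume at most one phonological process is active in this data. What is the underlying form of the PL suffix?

/-di/

The PL suffix surfaces as [-di] and [-ti], depending on the final segment of the stem.
By contrast the PST suffix keeps its initial [t] throughout — that segment must be underlying.
The PL suffix is therefore /-di/ underlyingly, with post-vocalic devoicing: voiced stops become voiceless after a vowel.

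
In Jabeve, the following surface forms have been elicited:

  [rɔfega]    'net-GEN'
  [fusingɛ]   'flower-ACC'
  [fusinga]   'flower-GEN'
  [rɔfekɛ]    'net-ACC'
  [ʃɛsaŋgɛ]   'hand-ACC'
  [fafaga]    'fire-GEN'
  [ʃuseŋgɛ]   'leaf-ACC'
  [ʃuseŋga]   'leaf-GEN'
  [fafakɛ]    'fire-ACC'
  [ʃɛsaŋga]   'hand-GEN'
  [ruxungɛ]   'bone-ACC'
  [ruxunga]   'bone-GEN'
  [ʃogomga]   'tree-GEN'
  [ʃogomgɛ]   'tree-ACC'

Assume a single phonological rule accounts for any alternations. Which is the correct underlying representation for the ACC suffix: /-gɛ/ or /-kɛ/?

The ACC suffix surfaces as [-gɛ] and [-kɛ], depending on the final segment of the stem.
The GEN suffix, which begins with [g], is invariant after every stem; so [g] is not altered by any rule here.
So the underlying form is /-kɛ/, and voiceless stops become voiced after a nasal.

/-kɛ/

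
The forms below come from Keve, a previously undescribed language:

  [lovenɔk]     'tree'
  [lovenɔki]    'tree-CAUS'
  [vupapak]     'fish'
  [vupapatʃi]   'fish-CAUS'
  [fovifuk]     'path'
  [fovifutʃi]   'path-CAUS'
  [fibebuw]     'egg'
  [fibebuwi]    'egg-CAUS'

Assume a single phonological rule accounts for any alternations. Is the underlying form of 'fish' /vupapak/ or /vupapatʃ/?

/vupapatʃ/

'fish' shows [k] ~ [tʃ] at the end of the stem ([vupapak] vs [vupapatʃi]).
But 'tree' keeps [k] in both environments ([lovenɔk], [lovenɔki]), so there is no rule changing /k/ to [tʃ] before the CAUS suffix.
So /tʃ/ is underlying, and a rule of depalatalization — palato-alveolar /tʃ/ becomes [k] when no front vowel follows — gives [k].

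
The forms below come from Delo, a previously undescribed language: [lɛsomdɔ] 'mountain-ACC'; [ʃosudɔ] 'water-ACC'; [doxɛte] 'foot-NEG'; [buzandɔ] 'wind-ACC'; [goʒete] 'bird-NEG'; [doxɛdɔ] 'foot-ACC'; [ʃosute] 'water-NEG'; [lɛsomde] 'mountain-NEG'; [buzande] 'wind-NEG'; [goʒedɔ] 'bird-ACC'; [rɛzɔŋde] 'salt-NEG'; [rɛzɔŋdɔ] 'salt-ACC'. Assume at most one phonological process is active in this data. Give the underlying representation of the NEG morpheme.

/-te/

The NEG suffix surfaces as [-de] and [-te], depending on the final segment of the stem.
By contrast the ACC suffix keeps its initial [d] throughout — that segment must be underlying.
So the underlying form is /-te/, and voiceless stops become voiced after a nasal.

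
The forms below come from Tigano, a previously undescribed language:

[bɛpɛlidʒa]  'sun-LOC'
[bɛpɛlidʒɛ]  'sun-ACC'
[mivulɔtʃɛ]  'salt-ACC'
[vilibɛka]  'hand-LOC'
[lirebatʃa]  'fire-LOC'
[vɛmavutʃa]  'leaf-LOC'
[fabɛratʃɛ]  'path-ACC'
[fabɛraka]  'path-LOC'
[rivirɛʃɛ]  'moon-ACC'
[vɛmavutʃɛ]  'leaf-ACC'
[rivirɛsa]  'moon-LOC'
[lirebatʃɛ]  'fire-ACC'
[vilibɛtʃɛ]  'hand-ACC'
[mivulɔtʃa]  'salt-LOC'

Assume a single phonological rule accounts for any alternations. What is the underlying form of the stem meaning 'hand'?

In [vilibɛka] and [vilibɛtʃɛ] the final segment of 'hand' alternates: [k] ~ [tʃ].
The stem 'salt' ([mivulɔtʃa], [mivulɔtʃɛ]) shows [tʃ] unchanged in both environments, so [tʃ] cannot be basic with [k] derived before the LOC suffix.
Therefore /k/ is basic and [tʃ] is derived by palatalization before a front vowel (/k/ and /s/ become palato-alveolar [tʃ] and [ʃ] before a front vowel).
The underlying form of 'hand' is therefore /vilibɛk/.

/vilibɛk/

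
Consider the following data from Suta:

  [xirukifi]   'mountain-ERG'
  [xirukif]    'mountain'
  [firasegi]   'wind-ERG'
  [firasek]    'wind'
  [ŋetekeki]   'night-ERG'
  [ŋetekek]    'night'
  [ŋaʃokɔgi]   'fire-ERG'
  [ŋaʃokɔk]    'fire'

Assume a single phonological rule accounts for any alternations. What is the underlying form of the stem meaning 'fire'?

'fire' shows [g] ~ [k] at the end of the stem ([ŋaʃokɔgi] vs [ŋaʃokɔk]).
Compare 'night', with invariant [k] in [ŋetekeki] and [ŋetekek]: an analysis with underlying /k/ and a rule producing [g] before the ERG suffix would wrongly predict alternation here too.
Therefore /g/ is basic and [k] is derived by word-final obstruent devoicing (voiced obstruents become voiceless word-finally).
So 'fire' = /ŋaʃokɔg/.

/ŋaʃokɔg/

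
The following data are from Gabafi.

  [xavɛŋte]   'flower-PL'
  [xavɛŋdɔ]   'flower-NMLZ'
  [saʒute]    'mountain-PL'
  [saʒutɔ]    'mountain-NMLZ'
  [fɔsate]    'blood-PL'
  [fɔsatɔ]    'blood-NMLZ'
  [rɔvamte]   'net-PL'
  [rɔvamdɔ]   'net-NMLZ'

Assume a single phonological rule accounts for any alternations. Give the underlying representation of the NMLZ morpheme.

The NMLZ suffix surfaces as [-dɔ] and [-tɔ], depending on the final segment of the stem.
By contrast the PL suffix keeps its initial [t] throughout — that segment must be underlying.
So the underlying form is /-dɔ/, and voiced stops become voiceless after a vowel.

/-dɔ/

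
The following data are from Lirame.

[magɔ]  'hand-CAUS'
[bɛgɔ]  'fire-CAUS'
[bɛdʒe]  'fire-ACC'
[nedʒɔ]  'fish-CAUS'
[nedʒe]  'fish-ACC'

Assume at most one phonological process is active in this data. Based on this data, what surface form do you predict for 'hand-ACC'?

[madʒe]

In [bɛgɔ] and [bɛdʒe] the final segment of 'fire' alternates: [g] ~ [dʒ].
But 'fish' keeps [dʒ] in both environments ([nedʒɔ], [nedʒe]), so there is no rule changing /dʒ/ to [g] before the CAUS suffix.
Therefore /g/ is basic and [dʒ] is derived by palatalization before a front vowel (/g/ becomes palato-alveolar [dʒ] before a front vowel).
The one attested form of 'hand', [magɔ], shows underlying /mag/. Applying the same rule before a front vowel gives [madʒe].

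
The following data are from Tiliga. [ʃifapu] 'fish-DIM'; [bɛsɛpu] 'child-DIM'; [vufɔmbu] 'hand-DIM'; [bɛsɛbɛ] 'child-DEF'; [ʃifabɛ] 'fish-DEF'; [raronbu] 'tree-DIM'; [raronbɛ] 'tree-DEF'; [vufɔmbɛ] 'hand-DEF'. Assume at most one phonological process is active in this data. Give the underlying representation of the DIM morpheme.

/-pu/

The DIM suffix surfaces as [-bu] and [-pu], depending on the final segment of the stem.
The DEF suffix, which begins with [b], is invariant after every stem; so [b] is not altered by any rule here.
So the underlying form is /-pu/, and voiceless stops become voiced after a nasal.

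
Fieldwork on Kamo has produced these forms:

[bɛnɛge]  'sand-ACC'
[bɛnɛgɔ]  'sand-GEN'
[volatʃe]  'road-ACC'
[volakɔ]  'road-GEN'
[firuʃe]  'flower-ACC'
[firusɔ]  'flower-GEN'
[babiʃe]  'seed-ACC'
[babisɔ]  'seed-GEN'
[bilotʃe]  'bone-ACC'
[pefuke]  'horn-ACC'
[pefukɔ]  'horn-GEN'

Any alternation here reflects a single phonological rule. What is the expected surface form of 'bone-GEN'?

The stem for 'road' ends in [tʃ] in [volatʃe] but [k] in [volakɔ].
But 'horn' keeps [k] in both environments ([pefuke], [pefukɔ]), so there is no rule changing /k/ to [tʃ] before the ACC suffix.
The underlying segment must be /tʃ/; palato-alveolar /tʃ/ and /ʃ/ become [k] and [s] when no front vowel follows, yielding [k] there.
The one attested form of 'bone', [bilotʃe], shows underlying /bilotʃ/. Applying the same rule when no front vowel follows gives [bilokɔ].

[bilokɔ]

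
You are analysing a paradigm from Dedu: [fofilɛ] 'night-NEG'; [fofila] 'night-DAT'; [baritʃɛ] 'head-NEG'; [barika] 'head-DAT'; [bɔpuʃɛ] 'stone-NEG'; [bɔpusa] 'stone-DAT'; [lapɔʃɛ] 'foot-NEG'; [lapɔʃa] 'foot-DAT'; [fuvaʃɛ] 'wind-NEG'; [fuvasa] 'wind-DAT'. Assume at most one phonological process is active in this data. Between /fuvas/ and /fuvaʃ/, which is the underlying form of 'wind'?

/fuvas/

The root 'wind' surfaces as [fuvaʃɛ] and [fuvasa], with a stem-final [ʃ] ~ [s] alternation.
If /ʃ/ were underlying and a rule turned it into [s] before the DAT suffix, 'foot' would also alternate; but it has [ʃ] in both [lapɔʃɛ] and [lapɔʃa].
The underlying segment must be /s/; /k/ and /s/ become palato-alveolar [tʃ] and [ʃ] before a front vowel, yielding [ʃ] there.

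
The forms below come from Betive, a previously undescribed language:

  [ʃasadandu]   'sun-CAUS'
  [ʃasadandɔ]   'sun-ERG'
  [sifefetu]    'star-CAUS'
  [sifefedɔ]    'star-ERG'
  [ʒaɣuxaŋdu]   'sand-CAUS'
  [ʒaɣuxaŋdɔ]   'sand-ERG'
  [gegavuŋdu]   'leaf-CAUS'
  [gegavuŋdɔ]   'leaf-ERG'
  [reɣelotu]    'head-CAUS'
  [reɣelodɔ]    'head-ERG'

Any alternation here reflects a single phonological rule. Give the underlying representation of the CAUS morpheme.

/-tu/

The CAUS morpheme has two allomorphs, [-du] and [-tu].
By contrast the ERG suffix keeps its initial [d] throughout — that segment must be underlying.
So the underlying form is /-tu/, and voiceless stops become voiced after a nasal.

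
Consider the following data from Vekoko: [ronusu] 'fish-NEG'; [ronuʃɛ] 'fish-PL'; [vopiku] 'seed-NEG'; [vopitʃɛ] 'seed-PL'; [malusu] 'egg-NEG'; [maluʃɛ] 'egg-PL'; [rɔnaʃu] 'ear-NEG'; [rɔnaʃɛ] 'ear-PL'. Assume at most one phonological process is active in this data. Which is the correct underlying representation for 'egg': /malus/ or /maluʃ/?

/malus/

The stem for 'egg' ends in [s] in [malusu] but [ʃ] in [maluʃɛ].
The stem 'ear' ([rɔnaʃu], [rɔnaʃɛ]) shows [ʃ] unchanged in both environments, so [ʃ] cannot be basic with [s] derived before the NEG suffix.
The alternation reflects palatalization before a front vowel: /k/ and /s/ become palato-alveolar [tʃ] and [ʃ] before a front vowel. /s/ is underlying.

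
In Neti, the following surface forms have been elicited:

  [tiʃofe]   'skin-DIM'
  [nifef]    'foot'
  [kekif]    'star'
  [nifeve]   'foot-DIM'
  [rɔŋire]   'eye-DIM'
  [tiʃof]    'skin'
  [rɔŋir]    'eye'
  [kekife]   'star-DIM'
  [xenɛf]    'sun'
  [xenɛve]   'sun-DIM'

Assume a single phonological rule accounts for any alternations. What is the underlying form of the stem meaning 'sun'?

The stem for 'sun' ends in [f] in [xenɛf] but [v] in [xenɛve].
The stem 'star' ([kekif], [kekife]) shows [f] unchanged in both environments, so [f] cannot be basic with [v] derived before the DIM suffix.
The alternation reflects word-final obstruent devoicing: voiced obstruents become voiceless word-finally. /v/ is underlying.

/xenɛv/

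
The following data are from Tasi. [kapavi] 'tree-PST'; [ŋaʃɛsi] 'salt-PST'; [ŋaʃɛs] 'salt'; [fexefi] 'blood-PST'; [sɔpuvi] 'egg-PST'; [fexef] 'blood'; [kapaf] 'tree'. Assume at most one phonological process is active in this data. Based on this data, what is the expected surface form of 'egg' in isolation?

[sɔpuf]

In [kapavi] and [kapaf] the final segment of 'tree' alternates: [v] ~ [f].
But 'blood' keeps [f] in both environments ([fexefi], [fexef]), so there is no rule changing /f/ to [v] before the PST suffix.
So /v/ is underlying, and a rule of word-final obstruent devoicing — voiced obstruents become voiceless word-finally — gives [f].
The one attested form of 'egg', [sɔpuvi], shows underlying /sɔpuv/. Applying the same rule word-finally gives [sɔpuf].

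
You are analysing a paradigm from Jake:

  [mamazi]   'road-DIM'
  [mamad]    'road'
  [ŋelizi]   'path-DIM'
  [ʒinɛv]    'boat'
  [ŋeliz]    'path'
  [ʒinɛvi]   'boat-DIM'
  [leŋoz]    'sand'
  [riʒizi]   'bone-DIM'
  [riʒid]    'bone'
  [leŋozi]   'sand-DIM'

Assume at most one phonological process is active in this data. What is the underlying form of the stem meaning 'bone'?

The stem for 'bone' ends in [d] in [riʒid] but [z] in [riʒizi].
Compare 'path', with invariant [z] in [ŋeliz] and [ŋelizi]: an analysis with underlying /z/ and a rule producing [d] in isolation would wrongly predict alternation here too.
The underlying segment must be /d/; voiced stops become fricatives between vowels, yielding [z] there.

/riʒid/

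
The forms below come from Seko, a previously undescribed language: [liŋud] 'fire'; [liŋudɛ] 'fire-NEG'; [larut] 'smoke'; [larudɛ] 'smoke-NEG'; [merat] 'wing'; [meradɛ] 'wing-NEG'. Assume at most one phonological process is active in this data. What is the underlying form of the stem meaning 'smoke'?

The stem for 'smoke' ends in [t] in [larut] but [d] in [larudɛ].
But 'fire' keeps [d] in both environments ([liŋud], [liŋudɛ]), so there is no rule changing /d/ to [t] in isolation.
So /t/ is underlying, and a rule of intervocalic voicing — voiceless stops become voiced between vowels — gives [d].
Hence 'smoke' is /larut/ underlyingly.

/larut/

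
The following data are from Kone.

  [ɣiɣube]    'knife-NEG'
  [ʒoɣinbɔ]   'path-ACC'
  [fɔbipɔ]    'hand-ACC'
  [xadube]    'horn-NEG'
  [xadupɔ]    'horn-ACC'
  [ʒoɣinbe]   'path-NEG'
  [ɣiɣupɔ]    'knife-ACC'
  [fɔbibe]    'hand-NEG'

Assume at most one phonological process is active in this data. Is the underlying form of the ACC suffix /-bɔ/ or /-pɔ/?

/-pɔ/

The ACC morpheme has two allomorphs, [-bɔ] and [-pɔ].
The NEG suffix, which begins with [b], is invariant after every stem; so [b] is not altered by any rule here.
The ACC suffix is therefore /-pɔ/ underlyingly, with post-nasal voicing: voiceless stops become voiced after a nasal.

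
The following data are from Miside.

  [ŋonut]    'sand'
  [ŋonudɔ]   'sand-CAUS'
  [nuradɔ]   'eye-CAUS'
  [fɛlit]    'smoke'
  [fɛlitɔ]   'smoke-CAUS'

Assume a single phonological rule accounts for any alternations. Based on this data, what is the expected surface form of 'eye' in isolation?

[nurat]

The root 'sand' surfaces as [ŋonut] and [ŋonudɔ], with a stem-final [t] ~ [d] alternation.
But 'smoke' keeps [t] in both environments ([fɛlit], [fɛlitɔ]), so there is no rule changing /t/ to [d] before the CAUS suffix.
The underlying segment must be /d/; voiced obstruents become voiceless word-finally, yielding [t] there.
The one attested form of 'eye', [nuradɔ], shows underlying /nurad/. Applying the same rule word-finally gives [nurat].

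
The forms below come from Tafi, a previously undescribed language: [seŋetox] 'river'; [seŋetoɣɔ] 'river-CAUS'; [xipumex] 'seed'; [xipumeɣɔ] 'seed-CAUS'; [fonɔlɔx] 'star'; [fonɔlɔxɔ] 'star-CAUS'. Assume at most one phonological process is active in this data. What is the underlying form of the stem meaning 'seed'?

The root 'seed' surfaces as [xipumex] and [xipumeɣɔ], with a stem-final [x] ~ [ɣ] alternation.
But 'star' keeps [x] in both environments ([fonɔlɔx], [fonɔlɔxɔ]), so there is no rule changing /x/ to [ɣ] before the CAUS suffix.
The alternation reflects word-final obstruent devoicing: voiced obstruents become voiceless word-finally. /ɣ/ is underlying.

/xipumeɣ/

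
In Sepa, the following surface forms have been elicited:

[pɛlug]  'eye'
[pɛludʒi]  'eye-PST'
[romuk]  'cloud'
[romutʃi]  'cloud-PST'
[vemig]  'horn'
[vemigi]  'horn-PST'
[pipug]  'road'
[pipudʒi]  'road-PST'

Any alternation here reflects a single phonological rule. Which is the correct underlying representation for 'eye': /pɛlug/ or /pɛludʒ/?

/pɛludʒ/

'eye' shows [g] ~ [dʒ] at the end of the stem ([pɛlug] vs [pɛludʒi]).
If /g/ were underlying and a rule turned it into [dʒ] before the PST suffix, 'horn' would also alternate; but it has [g] in both [vemig] and [vemigi].
So /dʒ/ is underlying, and a rule of depalatalization — palato-alveolar /tʃ/ and /dʒ/ become [k] and [g] when no front vowel follows — gives [g].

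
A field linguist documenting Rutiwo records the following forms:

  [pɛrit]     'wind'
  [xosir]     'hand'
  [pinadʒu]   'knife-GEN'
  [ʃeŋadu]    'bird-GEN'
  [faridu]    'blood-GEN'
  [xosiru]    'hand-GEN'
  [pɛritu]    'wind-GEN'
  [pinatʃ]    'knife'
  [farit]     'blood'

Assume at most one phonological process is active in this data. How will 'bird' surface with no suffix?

The root 'blood' surfaces as [farit] and [faridu], with a stem-final [t] ~ [d] alternation.
But 'wind' keeps [t] in both environments ([pɛrit], [pɛritu]), so there is no rule changing /t/ to [d] before the GEN suffix.
Therefore /d/ is basic and [t] is derived by word-final obstruent devoicing (voiced obstruents become voiceless word-finally).
The one attested form of 'bird', [ʃeŋadu], shows underlying /ʃeŋad/. Applying the same rule word-finally gives [ʃeŋat].

[ʃeŋat]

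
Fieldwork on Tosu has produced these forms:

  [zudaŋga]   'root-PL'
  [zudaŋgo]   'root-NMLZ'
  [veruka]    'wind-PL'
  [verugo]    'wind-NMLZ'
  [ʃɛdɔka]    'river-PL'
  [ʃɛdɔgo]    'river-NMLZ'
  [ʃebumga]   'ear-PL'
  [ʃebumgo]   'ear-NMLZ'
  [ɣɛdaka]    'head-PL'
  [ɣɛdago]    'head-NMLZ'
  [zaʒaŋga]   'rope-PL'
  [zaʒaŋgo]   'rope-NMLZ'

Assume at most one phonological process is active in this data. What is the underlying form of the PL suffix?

The PL suffix surfaces as [-ga] and [-ka], depending on the final segment of the stem.
The NMLZ suffix, which begins with [g], is invariant after every stem; so [g] is not altered by any rule here.
So the underlying form is /-ka/, and voiceless stops become voiced after a nasal.

/-ka/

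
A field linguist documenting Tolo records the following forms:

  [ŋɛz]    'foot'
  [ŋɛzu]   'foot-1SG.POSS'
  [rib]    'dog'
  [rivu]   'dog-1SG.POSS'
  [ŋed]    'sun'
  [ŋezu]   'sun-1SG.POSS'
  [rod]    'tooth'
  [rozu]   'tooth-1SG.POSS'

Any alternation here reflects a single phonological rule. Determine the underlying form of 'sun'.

'sun' shows [d] ~ [z] at the end of the stem ([ŋed] vs [ŋezu]).
Compare 'foot', with invariant [z] in [ŋɛz] and [ŋɛzu]: an analysis with underlying /z/ and a rule producing [d] in isolation would wrongly predict alternation here too.
The alternation reflects intervocalic spirantization: voiced stops become fricatives between vowels. /d/ is underlying.
So 'sun' = /ŋed/.

/ŋed/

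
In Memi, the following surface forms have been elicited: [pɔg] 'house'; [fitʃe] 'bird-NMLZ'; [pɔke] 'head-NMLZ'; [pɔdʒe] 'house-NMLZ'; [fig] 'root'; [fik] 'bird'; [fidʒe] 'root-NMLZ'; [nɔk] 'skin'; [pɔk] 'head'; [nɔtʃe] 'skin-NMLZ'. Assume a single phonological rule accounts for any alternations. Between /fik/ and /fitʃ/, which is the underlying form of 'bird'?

/fitʃ/

The root 'bird' surfaces as [fik] and [fitʃe], with a stem-final [k] ~ [tʃ] alternation.
The stem 'head' ([pɔk], [pɔke]) shows [k] unchanged in both environments, so [k] cannot be basic with [tʃ] derived before the NMLZ suffix.
The underlying segment must be /tʃ/; palato-alveolar /tʃ/ and /dʒ/ become [k] and [g] when no front vowel follows, yielding [k] there.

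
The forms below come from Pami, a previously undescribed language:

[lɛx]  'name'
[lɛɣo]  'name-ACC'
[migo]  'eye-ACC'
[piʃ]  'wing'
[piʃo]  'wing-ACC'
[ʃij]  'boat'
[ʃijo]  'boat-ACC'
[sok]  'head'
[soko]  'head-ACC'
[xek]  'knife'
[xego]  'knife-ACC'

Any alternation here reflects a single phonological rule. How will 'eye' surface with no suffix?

The stem for 'knife' ends in [k] in [xek] but [g] in [xego].
If /k/ were underlying and a rule turned it into [g] before the ACC suffix, 'head' would also alternate; but it has [k] in both [sok] and [soko].
Therefore /g/ is basic and [k] is derived by word-final obstruent devoicing (voiced obstruents become voiceless word-finally).
The one attested form of 'eye', [migo], shows underlying /mig/. Applying the same rule word-finally gives [mik].

[mik]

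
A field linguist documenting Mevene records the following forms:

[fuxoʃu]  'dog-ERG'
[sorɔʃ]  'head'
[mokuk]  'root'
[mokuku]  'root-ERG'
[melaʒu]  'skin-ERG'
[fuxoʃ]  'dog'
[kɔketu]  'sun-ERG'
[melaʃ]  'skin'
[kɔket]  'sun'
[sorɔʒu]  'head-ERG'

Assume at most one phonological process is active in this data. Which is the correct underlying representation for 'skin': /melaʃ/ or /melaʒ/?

/melaʒ/

The root 'skin' surfaces as [melaʒu] and [melaʃ], with a stem-final [ʒ] ~ [ʃ] alternation.
If /ʃ/ were underlying and a rule turned it into [ʒ] before the ERG suffix, 'dog' would also alternate; but it has [ʃ] in both [fuxoʃu] and [fuxoʃ].
Therefore /ʒ/ is basic and [ʃ] is derived by word-final obstruent devoicing (voiced obstruents become voiceless word-finally).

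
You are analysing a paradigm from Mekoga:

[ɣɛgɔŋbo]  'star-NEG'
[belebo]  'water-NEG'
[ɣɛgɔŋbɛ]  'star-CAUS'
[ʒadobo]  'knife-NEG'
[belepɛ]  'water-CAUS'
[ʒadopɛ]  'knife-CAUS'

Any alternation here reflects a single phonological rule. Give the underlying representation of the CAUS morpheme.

The CAUS suffix surfaces as [-bɛ] and [-pɛ], depending on the final segment of the stem.
By contrast the NEG suffix keeps its initial [b] throughout — that segment must be underlying.
The CAUS suffix is therefore /-pɛ/ underlyingly, with post-nasal voicing: voiceless stops become voiced after a nasal.

/-pɛ/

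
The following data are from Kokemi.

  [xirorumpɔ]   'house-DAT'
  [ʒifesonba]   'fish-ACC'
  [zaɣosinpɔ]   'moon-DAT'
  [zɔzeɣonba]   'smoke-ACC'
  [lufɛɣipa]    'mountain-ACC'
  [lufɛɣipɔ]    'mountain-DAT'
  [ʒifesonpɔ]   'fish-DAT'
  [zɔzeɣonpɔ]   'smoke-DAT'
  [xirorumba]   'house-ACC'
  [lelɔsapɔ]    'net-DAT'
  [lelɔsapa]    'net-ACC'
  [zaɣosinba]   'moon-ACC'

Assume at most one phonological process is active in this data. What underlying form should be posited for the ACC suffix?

/-ba/

The ACC suffix surfaces as [-ba] and [-pa], depending on the final segment of the stem.
The DAT suffix, which begins with [p], is invariant after every stem; so [p] is not altered by any rule here.
The ACC suffix is therefore /-ba/ underlyingly, with post-vocalic devoicing: voiced stops become voiceless after a vowel.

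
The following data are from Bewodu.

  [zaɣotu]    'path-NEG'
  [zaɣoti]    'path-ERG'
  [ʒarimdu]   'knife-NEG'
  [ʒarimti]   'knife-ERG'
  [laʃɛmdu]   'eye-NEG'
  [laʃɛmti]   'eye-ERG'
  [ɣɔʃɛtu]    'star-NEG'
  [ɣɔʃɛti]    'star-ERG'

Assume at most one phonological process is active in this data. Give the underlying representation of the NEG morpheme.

/-du/

The NEG morpheme has two allomorphs, [-du] and [-tu].
The ERG suffix, which begins with [t], is invariant after every stem; so [t] is not altered by any rule here.
So the underlying form is /-du/, and voiced stops become voiceless after a vowel.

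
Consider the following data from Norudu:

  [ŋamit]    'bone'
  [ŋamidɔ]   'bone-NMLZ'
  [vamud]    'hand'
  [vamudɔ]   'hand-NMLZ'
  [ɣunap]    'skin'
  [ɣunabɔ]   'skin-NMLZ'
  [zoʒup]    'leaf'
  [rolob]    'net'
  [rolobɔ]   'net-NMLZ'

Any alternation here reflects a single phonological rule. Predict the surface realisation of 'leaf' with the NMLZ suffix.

[zoʒubɔ]

'skin' shows [p] ~ [b] at the end of the stem ([ɣunap] vs [ɣunabɔ]).
If /b/ were underlying and a rule turned it into [p] in isolation, 'net' would also alternate; but it has [b] in both [rolob] and [rolobɔ].
The alternation reflects intervocalic voicing: voiceless stops become voiced between vowels. /p/ is underlying.
From [zoʒup] the stem 'leaf' is /zoʒup/; between vowels this yields [zoʒubɔ].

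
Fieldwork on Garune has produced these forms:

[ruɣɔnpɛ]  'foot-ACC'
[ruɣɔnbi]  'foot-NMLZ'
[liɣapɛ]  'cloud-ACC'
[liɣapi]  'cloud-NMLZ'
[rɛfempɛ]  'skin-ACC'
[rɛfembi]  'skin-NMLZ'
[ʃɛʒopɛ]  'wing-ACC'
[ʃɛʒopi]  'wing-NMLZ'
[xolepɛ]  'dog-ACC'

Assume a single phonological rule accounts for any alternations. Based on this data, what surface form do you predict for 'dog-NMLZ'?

The NMLZ suffix surfaces as [-bi] and [-pi], depending on the final segment of the stem.
By contrast the ACC suffix keeps its initial [p] throughout — that segment must be underlying.
So the underlying form is /-bi/, and voiced stops become voiceless after a vowel.
After 'dog', which ends in a vowel, the suffix surfaces as [-pi], giving [xolepi].

[xolepi]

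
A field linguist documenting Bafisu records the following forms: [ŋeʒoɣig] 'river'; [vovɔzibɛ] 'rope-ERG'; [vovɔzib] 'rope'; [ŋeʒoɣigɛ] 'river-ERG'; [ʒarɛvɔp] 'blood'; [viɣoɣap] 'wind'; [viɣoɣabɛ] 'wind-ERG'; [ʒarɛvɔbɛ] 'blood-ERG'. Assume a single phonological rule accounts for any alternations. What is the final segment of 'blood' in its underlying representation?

/p/

In [ʒarɛvɔbɛ] and [ʒarɛvɔp] the final segment of 'blood' alternates: [b] ~ [p].
But 'rope' keeps [b] in both environments ([vovɔzibɛ], [vovɔzib]), so there is no rule changing /b/ to [p] in isolation.
The underlying segment must be /p/; voiceless stops become voiced between vowels, yielding [b] there.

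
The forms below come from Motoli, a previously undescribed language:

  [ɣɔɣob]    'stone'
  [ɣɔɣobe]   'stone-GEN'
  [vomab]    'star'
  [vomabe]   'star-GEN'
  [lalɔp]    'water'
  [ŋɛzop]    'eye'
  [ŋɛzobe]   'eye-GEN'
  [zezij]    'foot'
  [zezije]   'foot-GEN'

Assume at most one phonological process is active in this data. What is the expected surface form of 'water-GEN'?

The root 'eye' surfaces as [ŋɛzop] and [ŋɛzobe], with a stem-final [p] ~ [b] alternation.
But 'star' keeps [b] in both environments ([vomab], [vomabe]), so there is no rule changing /b/ to [p] in isolation.
The underlying segment must be /p/; voiceless stops become voiced between vowels, yielding [b] there.
From [lalɔp] the stem 'water' is /lalɔp/; between vowels this yields [lalɔbe].

[lalɔbe]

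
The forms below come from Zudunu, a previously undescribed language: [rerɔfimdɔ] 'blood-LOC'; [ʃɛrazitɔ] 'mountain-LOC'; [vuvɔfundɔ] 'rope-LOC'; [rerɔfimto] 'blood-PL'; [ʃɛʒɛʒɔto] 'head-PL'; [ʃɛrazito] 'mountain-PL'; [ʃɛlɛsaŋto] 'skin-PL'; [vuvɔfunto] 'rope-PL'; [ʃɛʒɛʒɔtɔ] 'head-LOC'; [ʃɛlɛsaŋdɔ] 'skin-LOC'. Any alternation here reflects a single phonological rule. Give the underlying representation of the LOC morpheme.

The LOC morpheme has two allomorphs, [-dɔ] and [-tɔ].
The PL suffix, which begins with [t], is invariant after every stem; so [t] is not altered by any rule here.
So the underlying form is /-dɔ/, and voiced stops become voiceless after a vowel.

/-dɔ/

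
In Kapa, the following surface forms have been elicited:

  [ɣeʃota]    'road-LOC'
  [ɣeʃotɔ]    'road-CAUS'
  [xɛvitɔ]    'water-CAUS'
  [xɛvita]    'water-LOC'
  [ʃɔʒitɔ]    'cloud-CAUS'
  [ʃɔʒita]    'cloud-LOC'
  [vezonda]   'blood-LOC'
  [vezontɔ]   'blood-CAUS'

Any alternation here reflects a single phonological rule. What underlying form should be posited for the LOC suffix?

/-da/

The LOC suffix surfaces as [-da] and [-ta], depending on the final segment of the stem.
By contrast the CAUS suffix keeps its initial [t] throughout — that segment must be underlying.
The LOC suffix is therefore /-da/ underlyingly, with post-vocalic devoicing: voiced stops become voiceless after a vowel.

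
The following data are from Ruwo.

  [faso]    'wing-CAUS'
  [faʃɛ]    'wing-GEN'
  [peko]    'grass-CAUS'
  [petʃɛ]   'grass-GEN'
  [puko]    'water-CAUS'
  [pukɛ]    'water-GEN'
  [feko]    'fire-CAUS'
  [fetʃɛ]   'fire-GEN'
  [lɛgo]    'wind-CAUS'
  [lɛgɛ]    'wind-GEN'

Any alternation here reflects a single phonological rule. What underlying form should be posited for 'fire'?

'fire' shows [k] ~ [tʃ] at the end of the stem ([feko] vs [fetʃɛ]).
If /k/ were underlying and a rule turned it into [tʃ] before the GEN suffix, 'water' would also alternate; but it has [k] in both [puko] and [pukɛ].
Therefore /tʃ/ is basic and [k] is derived by depalatalization (palato-alveolar /tʃ/ and /ʃ/ become [k] and [s] when no front vowel follows).

/fetʃ/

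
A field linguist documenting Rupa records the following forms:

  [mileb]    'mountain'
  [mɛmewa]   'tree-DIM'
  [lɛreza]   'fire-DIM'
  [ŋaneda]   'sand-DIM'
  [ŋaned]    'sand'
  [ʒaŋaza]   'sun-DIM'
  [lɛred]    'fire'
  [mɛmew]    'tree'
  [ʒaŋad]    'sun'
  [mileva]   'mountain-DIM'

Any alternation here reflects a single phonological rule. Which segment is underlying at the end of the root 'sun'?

/z/

'sun' shows [d] ~ [z] at the end of the stem ([ʒaŋad] vs [ʒaŋaza]).
If /d/ were underlying and a rule turned it into [z] before the DIM suffix, 'sand' would also alternate; but it has [d] in both [ŋaned] and [ŋaneda].
So /z/ is underlying, and a rule of word-final hardening — voiced fricatives become stops word-finally — gives [d].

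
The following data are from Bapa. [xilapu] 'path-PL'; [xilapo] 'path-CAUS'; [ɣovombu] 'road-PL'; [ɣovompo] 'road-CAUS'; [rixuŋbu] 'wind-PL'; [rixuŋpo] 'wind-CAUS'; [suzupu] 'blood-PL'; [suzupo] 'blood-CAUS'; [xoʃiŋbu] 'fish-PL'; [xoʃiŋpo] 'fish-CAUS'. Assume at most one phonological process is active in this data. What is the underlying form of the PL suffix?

/-bu/

The PL morpheme has two allomorphs, [-bu] and [-pu].
The CAUS suffix, which begins with [p], is invariant after every stem; so [p] is not altered by any rule here.
So the underlying form is /-bu/, and voiced stops become voiceless after a vowel.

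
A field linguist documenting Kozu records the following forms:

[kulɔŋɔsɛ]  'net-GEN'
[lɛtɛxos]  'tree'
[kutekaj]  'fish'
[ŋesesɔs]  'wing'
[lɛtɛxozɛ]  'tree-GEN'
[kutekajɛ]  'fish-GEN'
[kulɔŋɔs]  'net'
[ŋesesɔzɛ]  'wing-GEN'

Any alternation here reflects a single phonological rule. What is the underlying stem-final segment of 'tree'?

/z/

In [lɛtɛxos] and [lɛtɛxozɛ] the final segment of 'tree' alternates: [s] ~ [z].
Compare 'net', with invariant [s] in [kulɔŋɔs] and [kulɔŋɔsɛ]: an analysis with underlying /s/ and a rule producing [z] before the GEN suffix would wrongly predict alternation here too.
Therefore /z/ is basic and [s] is derived by word-final obstruent devoicing (voiced obstruents become voiceless word-finally).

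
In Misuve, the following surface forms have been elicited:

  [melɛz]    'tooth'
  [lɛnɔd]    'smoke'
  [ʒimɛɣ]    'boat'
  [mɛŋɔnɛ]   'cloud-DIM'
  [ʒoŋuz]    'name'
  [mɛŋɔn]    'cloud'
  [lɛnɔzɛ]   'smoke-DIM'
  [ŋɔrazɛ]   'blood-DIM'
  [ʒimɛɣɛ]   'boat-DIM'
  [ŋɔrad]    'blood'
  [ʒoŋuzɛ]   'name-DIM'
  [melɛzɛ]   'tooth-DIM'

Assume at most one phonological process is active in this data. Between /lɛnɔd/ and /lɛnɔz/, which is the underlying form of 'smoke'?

The root 'smoke' surfaces as [lɛnɔzɛ] and [lɛnɔd], with a stem-final [z] ~ [d] alternation.
If /z/ were underlying and a rule turned it into [d] in isolation, 'tooth' would also alternate; but it has [z] in both [melɛzɛ] and [melɛz].
Therefore /d/ is basic and [z] is derived by intervocalic spirantization (voiced stops become fricatives between vowels).

/lɛnɔd/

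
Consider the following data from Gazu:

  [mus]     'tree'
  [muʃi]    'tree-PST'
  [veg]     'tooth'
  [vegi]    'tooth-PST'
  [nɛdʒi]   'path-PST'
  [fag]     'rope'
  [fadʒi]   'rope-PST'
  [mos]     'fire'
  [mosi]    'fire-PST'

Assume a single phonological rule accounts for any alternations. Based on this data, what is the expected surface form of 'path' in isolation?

In [fag] and [fadʒi] the final segment of 'rope' alternates: [g] ~ [dʒ].
If /g/ were underlying and a rule turned it into [dʒ] before the PST suffix, 'tooth' would also alternate; but it has [g] in both [veg] and [vegi].
So /dʒ/ is underlying, and a rule of depalatalization — palato-alveolar /dʒ/ and /ʃ/ become [g] and [s] when no front vowel follows — gives [g].
From [nɛdʒi] the stem 'path' is /nɛdʒ/; when no front vowel follows this yields [nɛg].

[nɛg]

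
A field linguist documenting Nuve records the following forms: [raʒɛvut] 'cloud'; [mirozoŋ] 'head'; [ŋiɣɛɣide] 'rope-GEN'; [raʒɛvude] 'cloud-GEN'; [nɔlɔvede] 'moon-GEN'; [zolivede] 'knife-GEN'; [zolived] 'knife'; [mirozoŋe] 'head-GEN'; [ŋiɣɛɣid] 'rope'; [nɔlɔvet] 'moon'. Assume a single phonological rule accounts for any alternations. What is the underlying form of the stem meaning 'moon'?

/nɔlɔvet/

The root 'moon' surfaces as [nɔlɔvet] and [nɔlɔvede], with a stem-final [t] ~ [d] alternation.
Compare 'knife', with invariant [d] in [zolived] and [zolivede]: an analysis with underlying /d/ and a rule producing [t] in isolation would wrongly predict alternation here too.
Therefore /t/ is basic and [d] is derived by intervocalic voicing (voiceless stops become voiced between vowels).
Hence 'moon' is /nɔlɔvet/ underlyingly.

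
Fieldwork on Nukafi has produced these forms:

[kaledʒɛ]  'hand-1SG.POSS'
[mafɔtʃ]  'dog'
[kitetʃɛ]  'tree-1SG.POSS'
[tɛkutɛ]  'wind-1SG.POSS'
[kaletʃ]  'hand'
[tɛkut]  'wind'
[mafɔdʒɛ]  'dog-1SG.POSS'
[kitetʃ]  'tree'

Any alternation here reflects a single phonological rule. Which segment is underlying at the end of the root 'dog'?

/dʒ/

The root 'dog' surfaces as [mafɔdʒɛ] and [mafɔtʃ], with a stem-final [dʒ] ~ [tʃ] alternation.
Compare 'tree', with invariant [tʃ] in [kitetʃɛ] and [kitetʃ]: an analysis with underlying /tʃ/ and a rule producing [dʒ] before the 1SG.POSS suffix would wrongly predict alternation here too.
Therefore /dʒ/ is basic and [tʃ] is derived by word-final obstruent devoicing (voiced obstruents become voiceless word-finally).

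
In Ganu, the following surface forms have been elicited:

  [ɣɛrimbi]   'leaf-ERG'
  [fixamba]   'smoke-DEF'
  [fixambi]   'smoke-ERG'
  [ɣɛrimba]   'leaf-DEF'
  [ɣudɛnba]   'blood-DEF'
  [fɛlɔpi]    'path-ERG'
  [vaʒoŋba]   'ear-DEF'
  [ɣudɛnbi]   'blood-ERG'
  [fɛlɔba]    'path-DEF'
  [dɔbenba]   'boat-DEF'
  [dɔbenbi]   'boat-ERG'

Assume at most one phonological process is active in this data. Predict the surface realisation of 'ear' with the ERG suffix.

[vaʒoŋbi]

The ERG morpheme has two allomorphs, [-bi] and [-pi].
By contrast the DEF suffix keeps its initial [b] throughout — that segment must be underlying.
So the underlying form is /-pi/, and voiceless stops become voiced after a nasal.
After 'ear', which ends in a nasal, the suffix surfaces as [-bi], giving [vaʒoŋbi].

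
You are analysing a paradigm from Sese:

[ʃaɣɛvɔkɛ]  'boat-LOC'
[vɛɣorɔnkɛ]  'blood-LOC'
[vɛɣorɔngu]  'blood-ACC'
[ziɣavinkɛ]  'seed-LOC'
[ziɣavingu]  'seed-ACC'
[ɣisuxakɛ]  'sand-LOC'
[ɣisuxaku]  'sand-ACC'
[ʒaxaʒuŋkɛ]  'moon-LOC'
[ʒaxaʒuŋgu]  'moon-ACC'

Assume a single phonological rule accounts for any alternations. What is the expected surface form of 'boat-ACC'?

[ʃaɣɛvɔku]

The ACC morpheme has two allomorphs, [-gu] and [-ku].
The LOC suffix, which begins with [k], is invariant after every stem; so [k] is not altered by any rule here.
So the underlying form is /-gu/, and voiced stops become voiceless after a vowel.
After 'boat', which ends in a vowel, the suffix surfaces as [-ku], giving [ʃaɣɛvɔku].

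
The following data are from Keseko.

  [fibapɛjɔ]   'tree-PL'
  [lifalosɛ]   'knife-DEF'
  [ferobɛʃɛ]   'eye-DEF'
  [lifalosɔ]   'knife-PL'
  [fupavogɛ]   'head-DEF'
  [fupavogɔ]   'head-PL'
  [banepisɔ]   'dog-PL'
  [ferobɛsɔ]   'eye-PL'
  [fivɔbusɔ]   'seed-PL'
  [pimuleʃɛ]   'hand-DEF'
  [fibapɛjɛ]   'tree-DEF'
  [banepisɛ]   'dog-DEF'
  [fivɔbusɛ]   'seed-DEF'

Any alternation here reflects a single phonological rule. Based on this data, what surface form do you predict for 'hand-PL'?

'eye' shows [ʃ] ~ [s] at the end of the stem ([ferobɛʃɛ] vs [ferobɛsɔ]).
But 'seed' keeps [s] in both environments ([fivɔbusɛ], [fivɔbusɔ]), so there is no rule changing /s/ to [ʃ] before the DEF suffix.
Therefore /ʃ/ is basic and [s] is derived by depalatalization (palato-alveolar /ʃ/ becomes [s] when no front vowel follows).
From [pimuleʃɛ] the stem 'hand' is /pimuleʃ/; when no front vowel follows this yields [pimulesɔ].

[pimulesɔ]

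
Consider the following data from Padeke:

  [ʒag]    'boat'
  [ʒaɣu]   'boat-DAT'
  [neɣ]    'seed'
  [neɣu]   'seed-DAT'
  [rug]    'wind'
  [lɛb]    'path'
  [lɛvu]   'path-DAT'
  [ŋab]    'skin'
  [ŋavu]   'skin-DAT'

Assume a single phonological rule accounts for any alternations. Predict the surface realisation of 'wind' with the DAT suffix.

The stem for 'boat' ends in [g] in [ʒag] but [ɣ] in [ʒaɣu].
But 'seed' keeps [ɣ] in both environments ([neɣ], [neɣu]), so there is no rule changing /ɣ/ to [g] in isolation.
Therefore /g/ is basic and [ɣ] is derived by intervocalic spirantization (voiced stops become fricatives between vowels).
From [rug] the stem 'wind' is /rug/; between vowels this yields [ruɣu].

[ruɣu]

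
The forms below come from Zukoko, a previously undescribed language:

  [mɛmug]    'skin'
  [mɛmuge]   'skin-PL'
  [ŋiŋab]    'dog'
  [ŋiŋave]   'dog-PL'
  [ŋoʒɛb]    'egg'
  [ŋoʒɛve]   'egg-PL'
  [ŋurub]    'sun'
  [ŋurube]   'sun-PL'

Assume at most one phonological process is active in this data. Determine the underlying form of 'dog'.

The root 'dog' surfaces as [ŋiŋab] and [ŋiŋave], with a stem-final [b] ~ [v] alternation.
Compare 'sun', with invariant [b] in [ŋurub] and [ŋurube]: an analysis with underlying /b/ and a rule producing [v] before the PL suffix would wrongly predict alternation here too.
So /v/ is underlying, and a rule of word-final hardening — voiced fricatives become stops word-finally — gives [b].

/ŋiŋav/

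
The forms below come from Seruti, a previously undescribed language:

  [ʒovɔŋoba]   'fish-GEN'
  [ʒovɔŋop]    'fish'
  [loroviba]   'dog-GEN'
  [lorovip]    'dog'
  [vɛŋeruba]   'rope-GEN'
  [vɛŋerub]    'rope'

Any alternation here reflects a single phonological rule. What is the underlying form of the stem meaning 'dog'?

/lorovip/

The root 'dog' surfaces as [loroviba] and [lorovip], with a stem-final [b] ~ [p] alternation.
Compare 'rope', with invariant [b] in [vɛŋeruba] and [vɛŋerub]: an analysis with underlying /b/ and a rule producing [p] in isolation would wrongly predict alternation here too.
The alternation reflects intervocalic voicing: voiceless stops become voiced between vowels. /p/ is underlying.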